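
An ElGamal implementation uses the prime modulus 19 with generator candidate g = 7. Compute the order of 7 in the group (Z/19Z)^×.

3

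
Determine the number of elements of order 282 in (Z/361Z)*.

0

φ(361) = φ(19^2) = 19·(19−1) = 342 = 2 · 3^2 · 19.
Since (Z/361Z)^× is cyclic of order 342, the number of elements of order d is φ(d) when d | 342 and 0 otherwise.
282 does not divide 342, so no element of (Z/361Z)^× has order 282.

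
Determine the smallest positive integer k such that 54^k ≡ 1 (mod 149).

Since 54 ∈ (Z/149Z)^×, its order divides φ(149) = 149 − 1 = 148 = 2^2 · 37.
Divisors of 148: 1, 2, 4, 37, 74, 148.
Check 54^d mod 149 for each divisor in increasing order:
54^1 ≡ 54 (mod 149)
54^2 ≡ 85 (mod 149)
54^4 ≡ 73 (mod 149)
54^37 ≡ 148 (mod 149)
54^74 ≡ 1 (mod 149) ✓
So ord_149(54) = 74.

74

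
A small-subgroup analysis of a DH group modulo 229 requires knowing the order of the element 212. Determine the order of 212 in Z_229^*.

Since 212 ∈ (Z/229Z)^×, its order divides φ(229) = 229 − 1 = 228 = 2^2 · 3 · 19.
Divisors of 228: 1, 2, 3, 4, 6, 12, 19, 38, 57, 76, 114, 228.
Test each divisor d:
212^1 ≡ 212 (mod 229)
212^2 ≡ 60 (mod 229)
212^3 ≡ 125 (mod 229)
212^4 ≡ 165 (mod 229)
212^6 ≡ 53 (mod 229)
212^12 ≡ 61 (mod 229)
212^19 ≡ 228 (mod 229)
212^38 ≡ 1 (mod 229) ✓
Therefore the multiplicative order of 212 modulo 229 is 38.

38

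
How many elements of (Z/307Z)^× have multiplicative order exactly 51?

32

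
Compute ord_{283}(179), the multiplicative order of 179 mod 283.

The order of 179 must divide φ(283) = 283 − 1 = 282 = 2 · 3 · 47.
Divisors of 282: 1, 2, 3, 6, 47, 94, 141, 282.
Evaluate successive powers at the divisors of 282:
179^1 ≡ 179
179^2 ≡ 62
179^3 ≡ 61
179^6 ≡ 42
179^47 ≡ 238
179^94 ≡ 44
179^141 ≡ 1
The smallest such exponent is 141, so the order of 179 is 141.

141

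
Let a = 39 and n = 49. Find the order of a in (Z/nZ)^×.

21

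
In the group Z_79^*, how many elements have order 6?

φ(79) = 79 − 1 = 78 = 2 · 3 · 13.
(Z/79Z)^× is cyclic (|G| = 78); a cyclic group of order m has exactly φ(d) elements of each order d | m, and none otherwise.
6 = 2 · 3 divides 78, and φ(6) = 2.

2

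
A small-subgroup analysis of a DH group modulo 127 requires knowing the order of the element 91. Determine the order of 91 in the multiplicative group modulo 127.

Since 91 ∈ (Z/127Z)^×, its order divides φ(127) = 127 − 1 = 126 = 2 · 3^2 · 7.
Divisors of 126: 1, 2, 3, 6, 7, 9, 14, 18, 21, 42, 63, 126.
Compute 91^d (mod 127) for the divisors d until we hit 1:
91^1 ≡ 91 (mod 127)
91^2 ≡ 26 (mod 127)
91^3 ≡ 80 (mod 127)
91^6 ≡ 50 (mod 127)
91^7 ≡ 105 (mod 127)
91^9 ≡ 63 (mod 127)
91^14 ≡ 103 (mod 127)
91^18 ≡ 32 (mod 127)
91^21 ≡ 20 (mod 127)
91^42 ≡ 19 (mod 127)
91^63 ≡ 126 (mod 127)
91^126 ≡ 1 (mod 127) ✓
So ord_127(91) = 126.

126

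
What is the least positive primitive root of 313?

10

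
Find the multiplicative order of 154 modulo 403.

The order of 154 must divide φ(403) = φ(13·31) = (13−1)·(31−1) = 12·30 = 360 = 2^3 · 3^2 · 5.
Divisors of 360: 1, 2, 3, 4, 5, 6, 8, 9, 10, 12, 15, 18, 20, 24, 30, 36, 40, 45, 60, 72, 90, 120, 180, 360.
Evaluate successive powers at the divisors of 360:
154^1 ≡ 154 (mod 403)
154^2 ≡ 342 (mod 403)
154^3 ≡ 278 (mod 403)
154^4 ≡ 94 (mod 403)
154^5 ≡ 371 (mod 403)
154^6 ≡ 311 (mod 403)
154^8 ≡ 373 (mod 403)
154^9 ≡ 216 (mod 403)
154^10 ≡ 218 (mod 403)
154^12 ≡ 1 (mod 403) ✓
So ord_403(154) = 12.

12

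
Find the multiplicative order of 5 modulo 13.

4

The order of 5 must divide φ(13) = 13 − 1 = 12 = 2^2 · 3.
Divisors of 12: 1, 2, 3, 4, 6, 12.
Check 5^d mod 13 for each divisor in increasing order:
5^1 ≡ 5
5^2 ≡ 12
5^3 ≡ 8
5^4 ≡ 1
The smallest such exponent is 4, so the order of 5 is 4.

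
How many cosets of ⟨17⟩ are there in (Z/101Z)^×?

By Lagrange's theorem, ord_101(17) divides φ(101) = 101 − 1 = 100 = 2^2 · 5^2.
Divisors of 100: 1, 2, 4, 5, 10, 20, 25, 50, 100.
Compute 17^d (mod 101) for the divisors d until we hit 1:
17^1 ≡ 17 (mod 101)
17^2 ≡ 87 (mod 101)
17^4 ≡ 95 (mod 101)
17^5 ≡ 100 (mod 101)
17^10 ≡ 1 (mod 101) ✓
The order of 17 is 10, so the subgroup it generates has 10 elements.
[(Z/101Z)^× : ⟨17⟩] = 100/10 = 10.

10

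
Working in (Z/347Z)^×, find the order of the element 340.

173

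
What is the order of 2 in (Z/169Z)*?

Since 2 ∈ (Z/169Z)^×, its order divides φ(169) = φ(13^2) = 13·(13−1) = 156 = 2^2 · 3 · 13.
Divisors of 156: 1, 2, 3, 4, 6, 12, 13, 26, 39, 52, 78, 156.
Test each divisor d:
2^1 ≡ 2 (mod 169)
2^2 ≡ 4 (mod 169)
2^3 ≡ 8 (mod 169)
2^4 ≡ 16 (mod 169)
2^6 ≡ 64 (mod 169)
2^12 ≡ 40 (mod 169)
2^13 ≡ 80 (mod 169)
2^26 ≡ 147 (mod 169)
2^39 ≡ 99 (mod 169)
2^52 ≡ 146 (mod 169)
2^78 ≡ 168 (mod 169)
2^156 ≡ 1 (mod 169) ✓
Therefore the multiplicative order of 2 modulo 169 is 156.

156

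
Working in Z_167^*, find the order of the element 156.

166

ord(156) | φ(167) = 167 − 1 = 166 = 2 · 83.
Divisors of 166: 1, 2, 83, 166.
Evaluate successive powers at the divisors of 166:
156^1 ≡ 156 (mod 167)
156^2 ≡ 121 (mod 167)
156^83 ≡ 166 (mod 167)
156^166 ≡ 1 (mod 167) ✓
So ord_167(156) = 166.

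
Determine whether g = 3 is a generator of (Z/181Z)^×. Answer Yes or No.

φ(181) = 181 − 1 = 180 = 2^2 · 3^2 · 5.
Test 3^(180/q) mod 181 for each prime factor q of 180:
3^90 ≡ 1 (mod 181)  [q = 2: ≡ 1 ✗]
3^60 ≡ 132 (mod 181)  [q = 3: ≢ 1 ✓]
3^36 ≡ 59 (mod 181)  [q = 5: ≢ 1 ✓]
Since 3^90 ≡ 1, the order of 3 divides 90 < 180, so 3 is not a primitive root.

No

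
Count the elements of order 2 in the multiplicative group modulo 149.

φ(149) = 149 − 1 = 148 = 2^2 · 37.
(Z/149Z)^× is cyclic (|G| = 148); a cyclic group of order m has exactly φ(d) elements of each order d | m, and none otherwise.
2 | 148, and φ(2) = 2 − 1 = 1.

1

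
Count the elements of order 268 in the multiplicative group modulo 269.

φ(269) = 269 − 1 = 268 = 2^2 · 67.
In a cyclic group of order 268, there are φ(d) elements of order d for each divisor d of 268, and zero for non-divisors.
268 = 2^2 · 67 divides 268, and φ(268) = 132.

132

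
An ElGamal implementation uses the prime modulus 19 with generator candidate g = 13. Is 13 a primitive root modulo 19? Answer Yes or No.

φ(19) = 19 − 1 = 18 = 2 · 3^2.
13 is a primitive root mod 19 iff 13^(φ(19)/q) ≢ 1 for every prime q | φ(19), i.e. q ∈ {2, 3}.
13^9 ≡ 18 (mod 19)  [q = 2: ≢ 1 ✓]
13^6 ≡ 11 (mod 19)  [q = 3: ≢ 1 ✓]
All checks pass, so 13 has order 18 and is a primitive root modulo 19.

Yes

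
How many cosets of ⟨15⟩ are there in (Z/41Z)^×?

1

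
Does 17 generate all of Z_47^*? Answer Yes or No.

φ(47) = 47 − 1 = 46 = 2 · 23.
It suffices to check that the order of 17 is not a proper divisor of 46: compute 17^(46/q) for q ∈ {2, 23}.
17^23 ≡ 1 (mod 47)  [q = 2: ≡ 1 ✗]
17^2 ≡ 7 (mod 47)  [q = 23: ≢ 1 ✓]
Since 17^23 ≡ 1, the order of 17 divides 23 < 46, so 17 is not a primitive root.

No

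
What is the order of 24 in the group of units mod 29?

ord(24) | φ(29) = 29 − 1 = 28 = 2^2 · 7.
Divisors of 28: 1, 2, 4, 7, 14, 28.
Evaluate successive powers at the divisors of 28:
24^1 ≡ 24 (mod 29)
24^2 ≡ 25 (mod 29)
24^4 ≡ 16 (mod 29)
24^7 ≡ 1 (mod 29) ✓
Therefore the multiplicative order of 24 modulo 29 is 7.

7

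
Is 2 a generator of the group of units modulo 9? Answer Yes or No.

Yes

φ(9) = φ(3^2) = 3·(3−1) = 6 = 2 · 3.
It suffices to check that the order of 2 is not a proper divisor of 6: compute 2^(6/q) for q ∈ {2, 3}.
2^3 ≡ 8 (mod 9)  [q = 2: ≢ 1 ✓]
2^2 ≡ 4 (mod 9)  [q = 3: ≢ 1 ✓]
None equal 1, so ord_9(2) = 6: 2 is a primitive root.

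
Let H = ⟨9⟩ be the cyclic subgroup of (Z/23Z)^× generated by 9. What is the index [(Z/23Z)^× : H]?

The order of 9 must divide φ(23) = 23 − 1 = 22 = 2 · 11.
Divisors of 22: 1, 2, 11, 22.
Evaluate successive powers at the divisors of 22:
9^1 ≡ 9
9^2 ≡ 12
9^11 ≡ 1
So ord_23(9) = 11, hence |⟨9⟩| = 11.
[(Z/23Z)^× : ⟨9⟩] = 22/11 = 2.

2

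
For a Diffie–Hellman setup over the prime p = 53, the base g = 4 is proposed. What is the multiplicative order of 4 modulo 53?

26

The order of 4 must divide φ(53) = 53 − 1 = 52 = 2^2 · 13.
Divisors of 52: 1, 2, 4, 13, 26, 52.
Test each divisor d:
4^1 ≡ 4 (mod 53)
4^2 ≡ 16 (mod 53)
4^4 ≡ 44 (mod 53)
4^13 ≡ 52 (mod 53)
4^26 ≡ 1 (mod 53) ✓
So ord_53(4) = 26.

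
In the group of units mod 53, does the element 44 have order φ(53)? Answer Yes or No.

φ(53) = 53 − 1 = 52 = 2^2 · 13.
It suffices to check that the order of 44 is not a proper divisor of 52: compute 44^(52/q) for q ∈ {2, 13}.
44^26 ≡ 1 (mod 53)  [q = 2: ≡ 1 ✗]
44^4 ≡ 42 (mod 53)  [q = 13: ≢ 1 ✓]
The check at q = 2 fails, so 44 generates a proper subgroup.

No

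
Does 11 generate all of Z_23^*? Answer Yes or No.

φ(23) = 23 − 1 = 22 = 2 · 11.
Test 11^(22/q) mod 23 for each prime factor q of 22:
11^11 ≡ 22 (mod 23)  [q = 2: ≢ 1 ✓]
11^2 ≡ 6 (mod 23)  [q = 11: ≢ 1 ✓]
All checks pass, so 11 has order 22 and is a primitive root modulo 23.

Yes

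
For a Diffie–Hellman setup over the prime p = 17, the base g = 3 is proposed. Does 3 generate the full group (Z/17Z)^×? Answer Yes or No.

Yes

φ(17) = 17 − 1 = 16 = 2^4.
An element g generates (Z/17Z)^× iff g^(16/q) ≢ 1 (mod 17) for each prime q ∈ {2}.
3^8 ≡ 16 (mod 17)  [q = 2: ≢ 1 ✓]
Every test exponent gives a nontrivial residue, hence 3 generates the full group.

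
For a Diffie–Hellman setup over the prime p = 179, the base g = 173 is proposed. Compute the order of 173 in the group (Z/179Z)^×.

89

By Lagrange's theorem, ord_179(173) divides φ(179) = 179 − 1 = 178 = 2 · 89.
Divisors of 178: 1, 2, 89, 178.
Test each divisor d:
173^1 ≡ 173
173^2 ≡ 36
173^89 ≡ 1
So ord_179(173) = 89.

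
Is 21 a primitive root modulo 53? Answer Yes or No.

Yes

φ(53) = 53 − 1 = 52 = 2^2 · 13.
21 is a primitive root mod 53 iff 21^(φ(53)/q) ≢ 1 for every prime q | φ(53), i.e. q ∈ {2, 13}.
21^26 ≡ 52 (mod 53)  [q = 2: ≢ 1 ✓]
21^4 ≡ 24 (mod 53)  [q = 13: ≢ 1 ✓]
All checks pass, so 21 has order 52 and is a primitive root modulo 53.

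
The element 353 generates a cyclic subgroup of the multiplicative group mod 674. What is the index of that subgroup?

The order of 353 must divide φ(674) = φ(2)·φ(337) = 1·336 = 336 = 2^4 · 3 · 7.
Divisors of 336: 1, 2, 3, 4, 6, 7, 8, 12, 14, 16, 21, 24, 28, 42, 48, 56, 84, 112, 168, 336.
Compute 353^d (mod 674) for the divisors d until we hit 1:
353^1 ≡ 353 (mod 674)
353^2 ≡ 593 (mod 674)
353^3 ≡ 389 (mod 674)
353^4 ≡ 495 (mod 674)
353^6 ≡ 345 (mod 674)
353^7 ≡ 465 (mod 674)
353^8 ≡ 363 (mod 674)
353^12 ≡ 401 (mod 674)
353^14 ≡ 545 (mod 674)
353^16 ≡ 339 (mod 674)
353^21 ≡ 1 (mod 674) ✓
So ord_674(353) = 21, hence |⟨353⟩| = 21.
[(Z/674Z)^× : ⟨353⟩] = 336/21 = 16.

16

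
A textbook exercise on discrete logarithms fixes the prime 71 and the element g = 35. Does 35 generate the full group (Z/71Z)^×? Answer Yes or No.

φ(71) = 71 − 1 = 70 = 2 · 5 · 7.
Test 35^(70/q) mod 71 for each prime factor q of 70:
35^35 ≡ 70 (mod 71)  [q = 2: ≢ 1 ✓]
35^14 ≡ 25 (mod 71)  [q = 5: ≢ 1 ✓]
35^10 ≡ 45 (mod 71)  [q = 7: ≢ 1 ✓]
All checks pass, so 35 has order 70 and is a primitive root modulo 71.

Yes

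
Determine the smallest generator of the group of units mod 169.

φ(169) = φ(13^2) = 13·(13−1) = 156 = 2^2 · 3 · 13.
g is a primitive root iff g^(156/q) ≢ 1 (mod 169) for each prime q ∈ {2, 3, 13}.
g = 2: 2^78 ≡ 168; 2^52 ≡ 146; 2^12 ≡ 40 — none is 1, so 2 is a primitive root.
The smallest primitive root modulo 169 is 2.

2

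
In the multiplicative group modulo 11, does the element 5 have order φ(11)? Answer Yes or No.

No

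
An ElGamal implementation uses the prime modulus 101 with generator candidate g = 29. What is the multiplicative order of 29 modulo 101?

By Lagrange's theorem, ord_101(29) divides φ(101) = 101 − 1 = 100 = 2^2 · 5^2.
Divisors of 100: 1, 2, 4, 5, 10, 20, 25, 50, 100.
Evaluate successive powers at the divisors of 100:
29^1 ≡ 29 (mod 101)
29^2 ≡ 33 (mod 101)
29^4 ≡ 79 (mod 101)
29^5 ≡ 69 (mod 101)
29^10 ≡ 14 (mod 101)
29^20 ≡ 95 (mod 101)
29^25 ≡ 91 (mod 101)
29^50 ≡ 100 (mod 101)
29^100 ≡ 1 (mod 101) ✓
Hence ord(29) = 100.

100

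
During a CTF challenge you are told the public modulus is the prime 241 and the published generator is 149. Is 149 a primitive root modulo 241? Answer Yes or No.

φ(241) = 241 − 1 = 240 = 2^4 · 3 · 5.
149 is a primitive root mod 241 iff 149^(φ(241)/q) ≢ 1 for every prime q | φ(241), i.e. q ∈ {2, 3, 5}.
149^120 ≡ 240 (mod 241)  [q = 2: ≢ 1 ✓]
149^80 ≡ 225 (mod 241)  [q = 3: ≢ 1 ✓]
149^48 ≡ 87 (mod 241)  [q = 5: ≢ 1 ✓]
Every test exponent gives a nontrivial residue, hence 149 generates the full group.

Yes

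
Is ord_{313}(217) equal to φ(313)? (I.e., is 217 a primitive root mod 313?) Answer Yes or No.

φ(313) = 313 − 1 = 312 = 2^3 · 3 · 13.
217 is a primitive root mod 313 iff 217^(φ(313)/q) ≢ 1 for every prime q | φ(313), i.e. q ∈ {2, 3, 13}.
217^156 ≡ 1 (mod 313)  [q = 2: ≡ 1 ✗]
217^104 ≡ 214 (mod 313)  [q = 3: ≢ 1 ✓]
217^24 ≡ 48 (mod 313)  [q = 13: ≢ 1 ✓]
The check at q = 2 fails, so 217 generates a proper subgroup.

No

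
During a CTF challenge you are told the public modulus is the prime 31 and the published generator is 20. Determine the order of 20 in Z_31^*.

15

The order of 20 must divide φ(31) = 31 − 1 = 30 = 2 · 3 · 5.
Divisors of 30: 1, 2, 3, 5, 6, 10, 15, 30.
Compute 20^d (mod 31) for the divisors d until we hit 1:
20^1 ≡ 20
20^2 ≡ 28
20^3 ≡ 2
20^5 ≡ 25
20^6 ≡ 4
20^10 ≡ 5
20^15 ≡ 1
The smallest such exponent is 15, so the order of 20 is 15.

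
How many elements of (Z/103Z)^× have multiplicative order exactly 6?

φ(103) = 103 − 1 = 102 = 2 · 3 · 17.
In a cyclic group of order 102, there are φ(d) elements of order d for each divisor d of 102, and zero for non-divisors.
6 = 2 · 3 divides 102, and φ(6) = 2.

2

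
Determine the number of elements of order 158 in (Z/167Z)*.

0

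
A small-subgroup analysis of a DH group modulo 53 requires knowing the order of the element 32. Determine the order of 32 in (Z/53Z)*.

Since 32 ∈ (Z/53Z)^×, its order divides φ(53) = 53 − 1 = 52 = 2^2 · 13.
Divisors of 52: 1, 2, 4, 13, 26, 52.
Check 32^d mod 53 for each divisor in increasing order:
32^1 ≡ 32 (mod 53)
32^2 ≡ 17 (mod 53)
32^4 ≡ 24 (mod 53)
32^13 ≡ 30 (mod 53)
32^26 ≡ 52 (mod 53)
32^52 ≡ 1 (mod 53) ✓
Therefore the multiplicative order of 32 modulo 53 is 52.

52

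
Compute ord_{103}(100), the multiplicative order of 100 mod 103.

Since 100 ∈ (Z/103Z)^×, its order divides φ(103) = 103 − 1 = 102 = 2 · 3 · 17.
Divisors of 102: 1, 2, 3, 6, 17, 34, 51, 102.
Compute 100^d (mod 103) for the divisors d until we hit 1:
100^1 ≡ 100 (mod 103)
100^2 ≡ 9 (mod 103)
100^3 ≡ 76 (mod 103)
100^6 ≡ 8 (mod 103)
100^17 ≡ 1 (mod 103) ✓
Hence ord(100) = 17.

17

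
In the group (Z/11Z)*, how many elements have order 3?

0

φ(11) = 11 − 1 = 10 = 2 · 5.
Since (Z/11Z)^× is cyclic of order 10, the number of elements of order d is φ(d) when d | 10 and 0 otherwise.
3 does not divide 10, so no element of (Z/11Z)^× has order 3.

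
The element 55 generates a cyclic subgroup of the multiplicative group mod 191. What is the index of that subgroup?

The order of 55 must divide φ(191) = 191 − 1 = 190 = 2 · 5 · 19.
Divisors of 190: 1, 2, 5, 10, 19, 38, 95, 190.
Compute 55^d (mod 191) for the divisors d until we hit 1:
55^1 ≡ 55 (mod 191)
55^2 ≡ 160 (mod 191)
55^5 ≡ 139 (mod 191)
55^10 ≡ 30 (mod 191)
55^19 ≡ 190 (mod 191)
55^38 ≡ 1 (mod 191) ✓
So ord_191(55) = 38, hence |⟨55⟩| = 38.
Index = |(Z/191Z)^×| / |⟨55⟩| = 190 / 38 = 5.

5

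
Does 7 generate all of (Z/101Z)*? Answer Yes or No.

φ(101) = 101 − 1 = 100 = 2^2 · 5^2.
7 is a primitive root mod 101 iff 7^(φ(101)/q) ≢ 1 for every prime q | φ(101), i.e. q ∈ {2, 5}.
7^50 ≡ 100 (mod 101)  [q = 2: ≢ 1 ✓]
7^20 ≡ 84 (mod 101)  [q = 5: ≢ 1 ✓]
All checks pass, so 7 has order 100 and is a primitive root modulo 101.

Yes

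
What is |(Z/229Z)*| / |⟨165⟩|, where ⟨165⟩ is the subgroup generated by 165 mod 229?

12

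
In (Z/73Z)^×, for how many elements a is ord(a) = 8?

4

φ(73) = 73 − 1 = 72 = 2^3 · 3^2.
Since (Z/73Z)^× is cyclic of order 72, the number of elements of order d is φ(d) when d | 72 and 0 otherwise.
8 = 2^3 divides 72, and φ(8) = 4.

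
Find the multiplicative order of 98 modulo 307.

306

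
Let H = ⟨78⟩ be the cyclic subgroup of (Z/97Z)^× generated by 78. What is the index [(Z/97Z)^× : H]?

The order of 78 must divide φ(97) = 97 − 1 = 96 = 2^5 · 3.
Divisors of 96: 1, 2, 3, 4, 6, 8, 12, 16, 24, 32, 48, 96.
Compute 78^d (mod 97) for the divisors d until we hit 1:
78^1 ≡ 78 (mod 97)
78^2 ≡ 70 (mod 97)
78^3 ≡ 28 (mod 97)
78^4 ≡ 50 (mod 97)
78^6 ≡ 8 (mod 97)
78^8 ≡ 75 (mod 97)
78^12 ≡ 64 (mod 97)
78^16 ≡ 96 (mod 97)
78^24 ≡ 22 (mod 97)
78^32 ≡ 1 (mod 97) ✓
The order of 78 is 32, so the subgroup it generates has 32 elements.
The index is φ(97) / ord(78) = 96 / 32 = 3.

3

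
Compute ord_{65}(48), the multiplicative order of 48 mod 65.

12

The order of 48 must divide φ(65) = φ(5·13) = (5−1)·(13−1) = 4·12 = 48 = 2^4 · 3.
Divisors of 48: 1, 2, 3, 4, 6, 8, 12, 16, 24, 48.
Evaluate successive powers at the divisors of 48:
48^1 ≡ 48
48^2 ≡ 29
48^3 ≡ 27
48^4 ≡ 61
48^6 ≡ 14
48^8 ≡ 16
48^12 ≡ 1
Hence ord(48) = 12.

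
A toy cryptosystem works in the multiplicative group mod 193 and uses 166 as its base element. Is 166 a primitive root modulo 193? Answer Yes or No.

No

φ(193) = 193 − 1 = 192 = 2^6 · 3.
It suffices to check that the order of 166 is not a proper divisor of 192: compute 166^(192/q) for q ∈ {2, 3}.
166^96 ≡ 1 (mod 193)  [q = 2: ≡ 1 ✗]
166^64 ≡ 1 (mod 193)  [q = 3: ≡ 1 ✗]
166^96 ≡ 1 shows ord(166) | 96, strictly less than φ(193); not a primitive root.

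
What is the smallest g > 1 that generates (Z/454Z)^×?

φ(454) = φ(2)·φ(227) = 1·226 = 226 = 2 · 113.
Test candidates g = 2, 3, … against the prime factors q ∈ {2, 113} of φ(454): g is a generator iff g^(226/q) ≢ 1 for every such q.
g = 2: gcd(2, 454) = 2 > 1, not a unit — skip.
g = 3: 3^113 ≡ 1 — hits 1, so not a primitive root.
g = 4: gcd(4, 454) = 2 > 1, not a unit — skip.
g = 5: 5^113 ≡ 453; 5^2 ≡ 25 — none is 1, so 5 is a primitive root.
The smallest primitive root modulo 454 is 5.

5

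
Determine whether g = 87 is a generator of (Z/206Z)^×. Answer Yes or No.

φ(206) = φ(2)·φ(103) = 1·102 = 102 = 2 · 3 · 17.
It suffices to check that the order of 87 is not a proper divisor of 102: compute 87^(102/q) for q ∈ {2, 3, 17}.
87^51 ≡ 205 (mod 206)  [q = 2: ≢ 1 ✓]
87^34 ≡ 149 (mod 206)  [q = 3: ≢ 1 ✓]
87^6 ≡ 61 (mod 206)  [q = 17: ≢ 1 ✓]
All checks pass, so 87 has order 102 and is a primitive root modulo 206.

Yes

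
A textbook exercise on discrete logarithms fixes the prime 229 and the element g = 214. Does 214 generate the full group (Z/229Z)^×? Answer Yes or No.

φ(229) = 229 − 1 = 228 = 2^2 · 3 · 19.
An element g generates (Z/229Z)^× iff g^(228/q) ≢ 1 (mod 229) for each prime q ∈ {2, 3, 19}.
214^114 ≡ 1 (mod 229)  [q = 2: ≡ 1 ✗]
214^76 ≡ 1 (mod 229)  [q = 3: ≡ 1 ✗]
214^12 ≡ 203 (mod 229)  [q = 19: ≢ 1 ✓]
Since 214^114 ≡ 1, the order of 214 divides 114 < 228, so 214 is not a primitive root.

No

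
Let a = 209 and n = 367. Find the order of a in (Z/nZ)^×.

61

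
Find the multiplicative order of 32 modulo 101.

By Lagrange's theorem, ord_101(32) divides φ(101) = 101 − 1 = 100 = 2^2 · 5^2.
Divisors of 100: 1, 2, 4, 5, 10, 20, 25, 50, 100.
Compute 32^d (mod 101) for the divisors d until we hit 1:
32^1 ≡ 32 (mod 101)
32^2 ≡ 14 (mod 101)
32^4 ≡ 95 (mod 101)
32^5 ≡ 10 (mod 101)
32^10 ≡ 100 (mod 101)
32^20 ≡ 1 (mod 101) ✓
Therefore the multiplicative order of 32 modulo 101 is 20.

20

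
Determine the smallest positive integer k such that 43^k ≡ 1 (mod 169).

78

Since 43 ∈ (Z/169Z)^×, its order divides φ(169) = φ(13^2) = 13·(13−1) = 156 = 2^2 · 3 · 13.
Divisors of 156: 1, 2, 3, 4, 6, 12, 13, 26, 39, 52, 78, 156.
Test each divisor d:
43^1 ≡ 43
43^2 ≡ 159
43^3 ≡ 77
43^4 ≡ 100
43^6 ≡ 14
43^12 ≡ 27
43^13 ≡ 147
43^26 ≡ 146
43^39 ≡ 168
43^52 ≡ 22
43^78 ≡ 1
So ord_169(43) = 78.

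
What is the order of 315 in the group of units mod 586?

The order of 315 must divide φ(586) = φ(2)·φ(293) = 1·292 = 292 = 2^2 · 73.
Divisors of 292: 1, 2, 4, 73, 146, 292.
Test each divisor d:
315^1 ≡ 315
315^2 ≡ 191
315^4 ≡ 149
315^73 ≡ 1
Hence ord(315) = 73.

73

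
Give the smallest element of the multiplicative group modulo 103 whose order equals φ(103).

φ(103) = 103 − 1 = 102 = 2 · 3 · 17.
g is a primitive root iff g^(102/q) ≢ 1 (mod 103) for each prime q ∈ {2, 3, 17}.
g = 2: 2^51 ≡ 1 — hits 1, so not a primitive root.
g = 3: 3^51 ≡ 102; 3^34 ≡ 1 — hits 1, so not a primitive root.
g = 4: 4^51 ≡ 1 — hits 1, so not a primitive root.
g = 5: 5^51 ≡ 102; 5^34 ≡ 56; 5^6 ≡ 72 — none is 1, so 5 is a primitive root.
So 5 is the smallest generator of (Z/103Z)^×.

5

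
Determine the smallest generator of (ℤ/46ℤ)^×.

5

φ(46) = φ(2)·φ(23) = 1·22 = 22 = 2 · 11.
g is a primitive root iff g^(22/q) ≢ 1 (mod 46) for each prime q ∈ {2, 11}.
g = 2: gcd(2, 46) = 2 > 1, not a unit — skip.
g = 3: 3^11 ≡ 1 — hits 1, so not a primitive root.
g = 4: gcd(4, 46) = 2 > 1, not a unit — skip.
g = 5: 5^11 ≡ 45; 5^2 ≡ 25 — none is 1, so 5 is a primitive root.
Hence the least primitive root of 46 is 5.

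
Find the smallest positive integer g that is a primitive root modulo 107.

2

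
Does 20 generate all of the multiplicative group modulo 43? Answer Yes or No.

φ(43) = 43 − 1 = 42 = 2 · 3 · 7.
Test 20^(42/q) mod 43 for each prime factor q of 42:
20^21 ≡ 42 (mod 43)  [q = 2: ≢ 1 ✓]
20^14 ≡ 36 (mod 43)  [q = 3: ≢ 1 ✓]
20^6 ≡ 4 (mod 43)  [q = 7: ≢ 1 ✓]
All checks pass, so 20 has order 42 and is a primitive root modulo 43.

Yes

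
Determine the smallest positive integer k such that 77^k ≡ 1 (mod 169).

26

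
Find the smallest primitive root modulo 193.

5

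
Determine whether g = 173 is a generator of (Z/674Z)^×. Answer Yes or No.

No

φ(674) = φ(2)·φ(337) = 1·336 = 336 = 2^4 · 3 · 7.
Test 173^(336/q) mod 674 for each prime factor q of 336:
173^168 ≡ 1 (mod 674)  [q = 2: ≡ 1 ✗]
173^112 ≡ 1 (mod 674)  [q = 3: ≡ 1 ✗]
173^48 ≡ 295 (mod 674)  [q = 7: ≢ 1 ✓]
Since 173^168 ≡ 1, the order of 173 divides 168 < 336, so 173 is not a primitive root.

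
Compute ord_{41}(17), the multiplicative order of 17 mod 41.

40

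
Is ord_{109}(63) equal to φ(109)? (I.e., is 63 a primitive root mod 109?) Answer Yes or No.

No

φ(109) = 109 − 1 = 108 = 2^2 · 3^3.
63 is a primitive root mod 109 iff 63^(φ(109)/q) ≢ 1 for every prime q | φ(109), i.e. q ∈ {2, 3}.
63^54 ≡ 1 (mod 109)  [q = 2: ≡ 1 ✗]
63^36 ≡ 1 (mod 109)  [q = 3: ≡ 1 ✗]
Since 63^54 ≡ 1, the order of 63 divides 54 < 108, so 63 is not a primitive root.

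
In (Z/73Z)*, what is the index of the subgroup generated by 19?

2

Since 19 ∈ (Z/73Z)^×, its order divides φ(73) = 73 − 1 = 72 = 2^3 · 3^2.
Divisors of 72: 1, 2, 3, 4, 6, 8, 9, 12, 18, 24, 36, 72.
Test each divisor d:
19^1 ≡ 19
19^2 ≡ 69
19^3 ≡ 70
19^4 ≡ 16
19^6 ≡ 9
19^8 ≡ 37
19^9 ≡ 46
19^12 ≡ 8
19^18 ≡ 72
19^24 ≡ 64
19^36 ≡ 1
So ord_73(19) = 36, hence |⟨19⟩| = 36.
The index is φ(73) / ord(19) = 72 / 36 = 2.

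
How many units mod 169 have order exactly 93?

0

φ(169) = φ(13^2) = 13·(13−1) = 156 = 2^2 · 3 · 13.
In a cyclic group of order 156, there are φ(d) elements of order d for each divisor d of 156, and zero for non-divisors.
93 does not divide 156, so no element of (Z/169Z)^× has order 93.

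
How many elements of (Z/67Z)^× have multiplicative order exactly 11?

10

φ(67) = 67 − 1 = 66 = 2 · 3 · 11.
Since (Z/67Z)^× is cyclic of order 66, the number of elements of order d is φ(d) when d | 66 and 0 otherwise.
11 | 66, and φ(11) = 11 − 1 = 10.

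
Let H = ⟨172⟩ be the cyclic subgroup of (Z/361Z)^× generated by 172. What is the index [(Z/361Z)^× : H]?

18

ord(172) | φ(361) = φ(19^2) = 19·(19−1) = 342 = 2 · 3^2 · 19.
Divisors of 342: 1, 2, 3, 6, 9, 18, 19, 38, 57, 114, 171, 342.
Check 172^d mod 361 for each divisor in increasing order:
172^1 ≡ 172
172^2 ≡ 343
172^3 ≡ 153
172^6 ≡ 305
172^9 ≡ 96
172^18 ≡ 191
172^19 ≡ 1
Thus |⟨172⟩| = ord(172) = 19.
[(Z/361Z)^× : ⟨172⟩] = 342/19 = 18.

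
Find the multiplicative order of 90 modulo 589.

ord(90) | φ(589) = φ(19·31) = (19−1)·(31−1) = 18·30 = 540 = 2^2 · 3^3 · 5.
Divisors of 540: 1, 2, 3, 4, 5, 6, 9, 10, 12, 15, 18, 20, 27, 30, 36, 45, 54, 60, 90, 108, 135, 180, 270, 540.
Compute 90^d (mod 589) for the divisors d until we hit 1:
90^1 ≡ 90 (mod 589)
90^2 ≡ 443 (mod 589)
90^3 ≡ 407 (mod 589)
90^4 ≡ 112 (mod 589)
90^5 ≡ 67 (mod 589)
90^6 ≡ 140 (mod 589)
90^9 ≡ 436 (mod 589)
90^10 ≡ 366 (mod 589)
90^12 ≡ 163 (mod 589)
90^15 ≡ 373 (mod 589)
90^18 ≡ 438 (mod 589)
90^20 ≡ 253 (mod 589)
90^27 ≡ 132 (mod 589)
90^30 ≡ 125 (mod 589)
90^36 ≡ 419 (mod 589)
90^45 ≡ 94 (mod 589)
90^54 ≡ 343 (mod 589)
90^60 ≡ 311 (mod 589)
90^90 ≡ 1 (mod 589) ✓
Therefore the multiplicative order of 90 modulo 589 is 90.

90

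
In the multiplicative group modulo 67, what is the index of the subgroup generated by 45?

Since 45 ∈ (Z/67Z)^×, its order divides φ(67) = 67 − 1 = 66 = 2 · 3 · 11.
Divisors of 66: 1, 2, 3, 6, 11, 22, 33, 66.
Compute 45^d (mod 67) for the divisors d until we hit 1:
45^1 ≡ 45 (mod 67)
45^2 ≡ 15 (mod 67)
45^3 ≡ 5 (mod 67)
45^6 ≡ 25 (mod 67)
45^11 ≡ 66 (mod 67)
45^22 ≡ 1 (mod 67) ✓
Thus |⟨45⟩| = ord(45) = 22.
The index is φ(67) / ord(45) = 66 / 22 = 3.

3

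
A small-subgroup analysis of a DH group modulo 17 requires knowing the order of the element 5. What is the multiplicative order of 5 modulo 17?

ord(5) | φ(17) = 17 − 1 = 16 = 2^4.
Divisors of 16: 1, 2, 4, 8, 16.
Check 5^d mod 17 for each divisor in increasing order:
5^1 ≡ 5 (mod 17)
5^2 ≡ 8 (mod 17)
5^4 ≡ 13 (mod 17)
5^8 ≡ 16 (mod 17)
5^16 ≡ 1 (mod 17) ✓
Therefore the multiplicative order of 5 modulo 17 is 16.

16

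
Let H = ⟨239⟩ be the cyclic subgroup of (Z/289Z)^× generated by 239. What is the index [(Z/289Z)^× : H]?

16

ord(239) | φ(289) = φ(17^2) = 17·(17−1) = 272 = 2^4 · 17.
Divisors of 272: 1, 2, 4, 8, 16, 17, 34, 68, 136, 272.
Check 239^d mod 289 for each divisor in increasing order:
239^1 ≡ 239
239^2 ≡ 188
239^4 ≡ 86
239^8 ≡ 171
239^16 ≡ 52
239^17 ≡ 1
So ord_289(239) = 17, hence |⟨239⟩| = 17.
[(Z/289Z)^× : ⟨239⟩] = 272/17 = 16.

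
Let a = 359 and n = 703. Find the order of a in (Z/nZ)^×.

9

By Lagrange's theorem, ord_703(359) divides φ(703) = φ(19·37) = (19−1)·(37−1) = 18·36 = 648 = 2^3 · 3^4.
Divisors of 648: 1, 2, 3, 4, 6, 8, 9, 12, 18, 24, 27, 36, 54, 72, 81, 108, 162, 216, 324, 648.
Check 359^d mod 703 for each divisor in increasing order:
359^1 ≡ 359
359^2 ≡ 232
359^3 ≡ 334
359^4 ≡ 396
359^6 ≡ 482
359^8 ≡ 47
359^9 ≡ 1
The smallest such exponent is 9, so the order of 359 is 9.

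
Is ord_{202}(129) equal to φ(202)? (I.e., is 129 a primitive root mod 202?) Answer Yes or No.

Yes

φ(202) = φ(2)·φ(101) = 1·100 = 100 = 2^2 · 5^2.
129 is a primitive root mod 202 iff 129^(φ(202)/q) ≢ 1 for every prime q | φ(202), i.e. q ∈ {2, 5}.
129^50 ≡ 201 (mod 202)  [q = 2: ≢ 1 ✓]
129^20 ≡ 95 (mod 202)  [q = 5: ≢ 1 ✓]
None equal 1, so ord_202(129) = 100: 129 is a primitive root.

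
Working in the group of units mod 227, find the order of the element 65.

113

By Lagrange's theorem, ord_227(65) divides φ(227) = 227 − 1 = 226 = 2 · 113.
Divisors of 226: 1, 2, 113, 226.
Compute 65^d (mod 227) for the divisors d until we hit 1:
65^1 ≡ 65 (mod 227)
65^2 ≡ 139 (mod 227)
65^113 ≡ 1 (mod 227) ✓
Therefore the multiplicative order of 65 modulo 227 is 113.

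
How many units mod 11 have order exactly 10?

4

φ(11) = 11 − 1 = 10 = 2 · 5.
Since (Z/11Z)^× is cyclic of order 10, the number of elements of order d is φ(d) when d | 10 and 0 otherwise.
10 = 2 · 5 divides 10, and φ(10) = 4.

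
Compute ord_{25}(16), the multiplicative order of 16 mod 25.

By Lagrange's theorem, ord_25(16) divides φ(25) = φ(5^2) = 5·(5−1) = 20 = 2^2 · 5.
Divisors of 20: 1, 2, 4, 5, 10, 20.
Test each divisor d:
16^1 ≡ 16
16^2 ≡ 6
16^4 ≡ 11
16^5 ≡ 1
The smallest such exponent is 5, so the order of 16 is 5.

5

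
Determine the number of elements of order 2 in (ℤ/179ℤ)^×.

1

φ(179) = 179 − 1 = 178 = 2 · 89.
In a cyclic group of order 178, there are φ(d) elements of order d for each divisor d of 178, and zero for non-divisors.
2 | 178, and φ(2) = 2 − 1 = 1.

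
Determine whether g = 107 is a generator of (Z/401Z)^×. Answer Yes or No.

Yes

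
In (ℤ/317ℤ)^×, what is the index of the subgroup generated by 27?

ord(27) | φ(317) = 317 − 1 = 316 = 2^2 · 79.
Divisors of 316: 1, 2, 4, 79, 158, 316.
Check 27^d mod 317 for each divisor in increasing order:
27^1 ≡ 27 (mod 317)
27^2 ≡ 95 (mod 317)
27^4 ≡ 149 (mod 317)
27^79 ≡ 114 (mod 317)
27^158 ≡ 316 (mod 317)
27^316 ≡ 1 (mod 317) ✓
Thus |⟨27⟩| = ord(27) = 316.
The index is φ(317) / ord(27) = 316 / 316 = 1.

1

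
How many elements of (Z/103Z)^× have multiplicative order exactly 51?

32

φ(103) = 103 − 1 = 102 = 2 · 3 · 17.
In a cyclic group of order 102, there are φ(d) elements of order d for each divisor d of 102, and zero for non-divisors.
51 = 3 · 17 divides 102, and φ(51) = 32.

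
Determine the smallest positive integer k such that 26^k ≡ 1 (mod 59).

29

ord(26) | φ(59) = 59 − 1 = 58 = 2 · 29.
Divisors of 58: 1, 2, 29, 58.
Compute 26^d (mod 59) for the divisors d until we hit 1:
26^1 ≡ 26 (mod 59)
26^2 ≡ 27 (mod 59)
26^29 ≡ 1 (mod 59) ✓
Therefore the multiplicative order of 26 modulo 59 is 29.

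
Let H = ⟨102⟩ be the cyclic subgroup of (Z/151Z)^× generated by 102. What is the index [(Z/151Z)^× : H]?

1

Since 102 ∈ (Z/151Z)^×, its order divides φ(151) = 151 − 1 = 150 = 2 · 3 · 5^2.
Divisors of 150: 1, 2, 3, 5, 6, 10, 15, 25, 30, 50, 75, 150.
Evaluate successive powers at the divisors of 150:
102^1 ≡ 102
102^2 ≡ 136
102^3 ≡ 131
102^5 ≡ 149
102^6 ≡ 98
102^10 ≡ 4
102^15 ≡ 143
102^25 ≡ 119
102^30 ≡ 64
102^50 ≡ 118
102^75 ≡ 150
102^150 ≡ 1
Thus |⟨102⟩| = ord(102) = 150.
Index = |(Z/151Z)^×| / |⟨102⟩| = 150 / 150 = 1.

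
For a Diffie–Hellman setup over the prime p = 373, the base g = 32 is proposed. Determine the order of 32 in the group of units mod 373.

372

The order of 32 must divide φ(373) = 373 − 1 = 372 = 2^2 · 3 · 31.
Divisors of 372: 1, 2, 3, 4, 6, 12, 31, 62, 93, 124, 186, 372.
Compute 32^d (mod 373) for the divisors d until we hit 1:
32^1 ≡ 32
32^2 ≡ 278
32^3 ≡ 317
32^4 ≡ 73
32^6 ≡ 152
32^12 ≡ 351
32^31 ≡ 173
32^62 ≡ 89
32^93 ≡ 104
32^124 ≡ 88
32^186 ≡ 372
32^372 ≡ 1
Therefore the multiplicative order of 32 modulo 373 is 372.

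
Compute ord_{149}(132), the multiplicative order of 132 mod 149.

74

The order of 132 must divide φ(149) = 149 − 1 = 148 = 2^2 · 37.
Divisors of 148: 1, 2, 4, 37, 74, 148.
Test each divisor d:
132^1 ≡ 132 (mod 149)
132^2 ≡ 140 (mod 149)
132^4 ≡ 81 (mod 149)
132^37 ≡ 148 (mod 149)
132^74 ≡ 1 (mod 149) ✓
Hence ord(132) = 74.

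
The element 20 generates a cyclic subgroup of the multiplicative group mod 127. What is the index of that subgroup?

21

ord(20) | φ(127) = 127 − 1 = 126 = 2 · 3^2 · 7.
Divisors of 126: 1, 2, 3, 6, 7, 9, 14, 18, 21, 42, 63, 126.
Compute 20^d (mod 127) for the divisors d until we hit 1:
20^1 ≡ 20
20^2 ≡ 19
20^3 ≡ 126
20^6 ≡ 1
So ord_127(20) = 6, hence |⟨20⟩| = 6.
The index is φ(127) / ord(20) = 126 / 6 = 21.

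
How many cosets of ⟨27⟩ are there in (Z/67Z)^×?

3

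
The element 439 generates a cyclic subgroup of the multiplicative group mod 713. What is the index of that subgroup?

20

By Lagrange's theorem, ord_713(439) divides φ(713) = φ(23·31) = (23−1)·(31−1) = 22·30 = 660 = 2^2 · 3 · 5 · 11.
Divisors of 660: 1, 2, 3, 4, 5, 6, 10, 11, 12, 15, 20, 22, 30, 33, 44, 55, 60, 66, 110, 132, 165, 220, 330, 660.
Test each divisor d:
439^1 ≡ 439 (mod 713)
439^2 ≡ 211 (mod 713)
439^3 ≡ 652 (mod 713)
439^4 ≡ 315 (mod 713)
439^5 ≡ 676 (mod 713)
439^6 ≡ 156 (mod 713)
439^10 ≡ 656 (mod 713)
439^11 ≡ 645 (mod 713)
439^12 ≡ 94 (mod 713)
439^15 ≡ 683 (mod 713)
439^20 ≡ 397 (mod 713)
439^22 ≡ 346 (mod 713)
439^30 ≡ 187 (mod 713)
439^33 ≡ 1 (mod 713) ✓
Thus |⟨439⟩| = ord(439) = 33.
Index = |(Z/713Z)^×| / |⟨439⟩| = 660 / 33 = 20.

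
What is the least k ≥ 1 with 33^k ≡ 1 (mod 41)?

20

By Lagrange's theorem, ord_41(33) divides φ(41) = 41 − 1 = 40 = 2^3 · 5.
Divisors of 40: 1, 2, 4, 5, 8, 10, 20, 40.
Evaluate successive powers at the divisors of 40:
33^1 ≡ 33
33^2 ≡ 23
33^4 ≡ 37
33^5 ≡ 32
33^8 ≡ 16
33^10 ≡ 40
33^20 ≡ 1
Hence ord(33) = 20.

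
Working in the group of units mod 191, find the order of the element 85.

95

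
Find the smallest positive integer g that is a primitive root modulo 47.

5

φ(47) = 47 − 1 = 46 = 2 · 23.
Test candidates g = 2, 3, … against the prime factors q ∈ {2, 23} of φ(47): g is a generator iff g^(46/q) ≢ 1 for every such q.
g = 2: 2^23 ≡ 1 — hits 1, so not a primitive root.
g = 3: 3^23 ≡ 1 — hits 1, so not a primitive root.
g = 4: 4^23 ≡ 1 — hits 1, so not a primitive root.
g = 5: 5^23 ≡ 46; 5^2 ≡ 25 — none is 1, so 5 is a primitive root.
Hence the least primitive root of 47 is 5.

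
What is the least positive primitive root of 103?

φ(103) = 103 − 1 = 102 = 2 · 3 · 17.
Test candidates g = 2, 3, … against the prime factors q ∈ {2, 3, 17} of φ(103): g is a generator iff g^(102/q) ≢ 1 for every such q.
g = 2: 2^51 ≡ 1 — hits 1, so not a primitive root.
g = 3: 3^51 ≡ 102; 3^34 ≡ 1 — hits 1, so not a primitive root.
g = 4: 4^51 ≡ 1 — hits 1, so not a primitive root.
g = 5: 5^51 ≡ 102; 5^34 ≡ 56; 5^6 ≡ 72 — none is 1, so 5 is a primitive root.
So 5 is the smallest generator of (Z/103Z)^×.

5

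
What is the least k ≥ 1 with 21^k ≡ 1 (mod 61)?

12

The order of 21 must divide φ(61) = 61 − 1 = 60 = 2^2 · 3 · 5.
Divisors of 60: 1, 2, 3, 4, 5, 6, 10, 12, 15, 20, 30, 60.
Compute 21^d (mod 61) for the divisors d until we hit 1:
21^1 ≡ 21 (mod 61)
21^2 ≡ 14 (mod 61)
21^3 ≡ 50 (mod 61)
21^4 ≡ 13 (mod 61)
21^5 ≡ 29 (mod 61)
21^6 ≡ 60 (mod 61)
21^10 ≡ 48 (mod 61)
21^12 ≡ 1 (mod 61) ✓
Therefore the multiplicative order of 21 modulo 61 is 12.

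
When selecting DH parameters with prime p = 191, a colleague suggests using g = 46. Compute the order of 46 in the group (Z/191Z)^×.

ord(46) | φ(191) = 191 − 1 = 190 = 2 · 5 · 19.
Divisors of 190: 1, 2, 5, 10, 19, 38, 95, 190.
Evaluate successive powers at the divisors of 190:
46^1 ≡ 46
46^2 ≡ 15
46^5 ≡ 36
46^10 ≡ 150
46^19 ≡ 49
46^38 ≡ 109
46^95 ≡ 1
The smallest such exponent is 95, so the order of 46 is 95.

95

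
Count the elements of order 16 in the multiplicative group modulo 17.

8

φ(17) = 17 − 1 = 16 = 2^4.
In a cyclic group of order 16, there are φ(d) elements of order d for each divisor d of 16, and zero for non-divisors.
16 = 2^4 divides 16, and φ(16) = 8.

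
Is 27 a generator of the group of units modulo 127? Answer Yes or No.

φ(127) = 127 − 1 = 126 = 2 · 3^2 · 7.
Test 27^(126/q) mod 127 for each prime factor q of 126:
27^63 ≡ 126 (mod 127)  [q = 2: ≢ 1 ✓]
27^42 ≡ 1 (mod 127)  [q = 3: ≡ 1 ✗]
27^18 ≡ 64 (mod 127)  [q = 7: ≢ 1 ✓]
27^42 ≡ 1 shows ord(27) | 42, strictly less than φ(127); not a primitive root.

No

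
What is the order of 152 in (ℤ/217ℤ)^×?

The order of 152 must divide φ(217) = φ(7·31) = (7−1)·(31−1) = 6·30 = 180 = 2^2 · 3^2 · 5.
Divisors of 180: 1, 2, 3, 4, 5, 6, 9, 10, 12, 15, 18, 20, 30, 36, 45, 60, 90, 180.
Compute 152^d (mod 217) for the divisors d until we hit 1:
152^1 ≡ 152
152^2 ≡ 102
152^3 ≡ 97
152^4 ≡ 205
152^5 ≡ 129
152^6 ≡ 78
152^9 ≡ 188
152^10 ≡ 149
152^12 ≡ 8
152^15 ≡ 125
152^18 ≡ 190
152^20 ≡ 67
152^30 ≡ 1
Hence ord(152) = 30.

30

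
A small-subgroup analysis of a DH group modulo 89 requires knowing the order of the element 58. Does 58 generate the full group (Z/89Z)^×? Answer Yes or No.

φ(89) = 89 − 1 = 88 = 2^3 · 11.
An element g generates (Z/89Z)^× iff g^(88/q) ≢ 1 (mod 89) for each prime q ∈ {2, 11}.
58^44 ≡ 88 (mod 89)  [q = 2: ≢ 1 ✓]
58^8 ≡ 45 (mod 89)  [q = 11: ≢ 1 ✓]
None equal 1, so ord_89(58) = 88: 58 is a primitive root.

Yes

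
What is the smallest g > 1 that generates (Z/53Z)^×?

2

φ(53) = 53 − 1 = 52 = 2^2 · 13.
g is a primitive root iff g^(52/q) ≢ 1 (mod 53) for each prime q ∈ {2, 13}.
g = 2: 2^26 ≡ 52; 2^4 ≡ 16 — none is 1, so 2 is a primitive root.
Hence the least primitive root of 53 is 2.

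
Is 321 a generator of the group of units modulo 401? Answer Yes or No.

φ(401) = 401 − 1 = 400 = 2^4 · 5^2.
Test 321^(400/q) mod 401 for each prime factor q of 400:
321^200 ≡ 1 (mod 401)  [q = 2: ≡ 1 ✗]
321^80 ≡ 372 (mod 401)  [q = 5: ≢ 1 ✓]
321^200 ≡ 1 shows ord(321) | 200, strictly less than φ(401); not a primitive root.

No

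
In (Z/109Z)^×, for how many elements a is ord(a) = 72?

0

φ(109) = 109 − 1 = 108 = 2^2 · 3^3.
In a cyclic group of order 108, there are φ(d) elements of order d for each divisor d of 108, and zero for non-divisors.
Here 108 is not a multiple of 72, so there are no elements of order 72.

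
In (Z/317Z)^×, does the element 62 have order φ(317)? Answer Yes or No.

Yes

φ(317) = 317 − 1 = 316 = 2^2 · 79.
62 is a primitive root mod 317 iff 62^(φ(317)/q) ≢ 1 for every prime q | φ(317), i.e. q ∈ {2, 79}.
62^158 ≡ 316 (mod 317)  [q = 2: ≢ 1 ✓]
62^4 ≡ 15 (mod 317)  [q = 79: ≢ 1 ✓]
All checks pass, so 62 has order 316 and is a primitive root modulo 317.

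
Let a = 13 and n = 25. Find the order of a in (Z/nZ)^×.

20

By Lagrange's theorem, ord_25(13) divides φ(25) = φ(5^2) = 5·(5−1) = 20 = 2^2 · 5.
Divisors of 20: 1, 2, 4, 5, 10, 20.
Check 13^d mod 25 for each divisor in increasing order:
13^1 ≡ 13
13^2 ≡ 19
13^4 ≡ 11
13^5 ≡ 18
13^10 ≡ 24
13^20 ≡ 1
Hence ord(13) = 20.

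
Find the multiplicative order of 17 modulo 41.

40

ord(17) | φ(41) = 41 − 1 = 40 = 2^3 · 5.
Divisors of 40: 1, 2, 4, 5, 8, 10, 20, 40.
Check 17^d mod 41 for each divisor in increasing order:
17^1 ≡ 17 (mod 41)
17^2 ≡ 2 (mod 41)
17^4 ≡ 4 (mod 41)
17^5 ≡ 27 (mod 41)
17^8 ≡ 16 (mod 41)
17^10 ≡ 32 (mod 41)
17^20 ≡ 40 (mod 41)
17^40 ≡ 1 (mod 41) ✓
So ord_41(17) = 40.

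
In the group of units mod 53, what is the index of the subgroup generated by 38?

2

The order of 38 must divide φ(53) = 53 − 1 = 52 = 2^2 · 13.
Divisors of 52: 1, 2, 4, 13, 26, 52.
Evaluate successive powers at the divisors of 52:
38^1 ≡ 38 (mod 53)
38^2 ≡ 13 (mod 53)
38^4 ≡ 10 (mod 53)
38^13 ≡ 52 (mod 53)
38^26 ≡ 1 (mod 53) ✓
The order of 38 is 26, so the subgroup it generates has 26 elements.
[(Z/53Z)^× : ⟨38⟩] = 52/26 = 2.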